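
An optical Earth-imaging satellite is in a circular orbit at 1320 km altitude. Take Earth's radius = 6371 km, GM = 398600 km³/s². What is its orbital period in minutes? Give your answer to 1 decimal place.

111.9 min

Semi-major axis a = 6371 + 1320 = 7691 km. Period T = 2π√(a³/μ) = 2π√(7691³/398600) = 6712.5 s = 111.88 min.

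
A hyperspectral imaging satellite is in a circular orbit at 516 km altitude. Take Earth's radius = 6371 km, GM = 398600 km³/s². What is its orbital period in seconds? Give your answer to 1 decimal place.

5688.0 seconds

Semi-major axis a = 6371 + 516 = 6887 km. Period T = 2π√(a³/μ) = 2π√(6887³/398600) = 5688.0 s = 94.80 min.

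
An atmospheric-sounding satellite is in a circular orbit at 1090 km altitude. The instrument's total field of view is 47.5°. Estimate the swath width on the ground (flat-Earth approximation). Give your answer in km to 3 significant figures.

959 km

Half-angle = 47.5°/2 = 23.75°.
Swath width ≈ 2h·tan(θ/2) = 2 × 1090 × tan(23.75°) = 959.2 km.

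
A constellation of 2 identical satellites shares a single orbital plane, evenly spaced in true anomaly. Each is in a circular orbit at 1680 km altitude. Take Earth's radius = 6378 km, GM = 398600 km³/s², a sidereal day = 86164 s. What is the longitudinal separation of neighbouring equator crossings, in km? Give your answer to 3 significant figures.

Semi-major axis a = 6378 + 1680 = 8058 km. Period T = 2π√(a³/μ) = 2π√(8058³/398600) = 7198.7 s = 119.98 min.
Single-satellite node shift = (7198.7/86164) × 360° = 30.08°.
With 2 satellites evenly phased, successive equator crossings are 30.08/2 = 15.038° apart.
That is 15.038 × 111.3 = 1674 km at the equator.

1670 km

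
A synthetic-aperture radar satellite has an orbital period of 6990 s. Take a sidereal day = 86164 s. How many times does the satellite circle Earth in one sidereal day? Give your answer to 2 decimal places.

12.33

Orbits per sidereal day = 86164 / 6990.0 = 12.327.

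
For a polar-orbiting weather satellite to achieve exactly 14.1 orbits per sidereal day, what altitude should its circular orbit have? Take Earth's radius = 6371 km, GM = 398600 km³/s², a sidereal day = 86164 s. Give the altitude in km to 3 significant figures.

Required period T = 86164 / 14.1 = 6110.9 s.
From T = 2π√(a³/μ): a = (μ T²/4π²)^(1/3) = (398600 × 6110.9² / 4π²)^(1/3) = 7224 km.
Altitude h = a − R = 7224 − 6371 = 853 km.

853 km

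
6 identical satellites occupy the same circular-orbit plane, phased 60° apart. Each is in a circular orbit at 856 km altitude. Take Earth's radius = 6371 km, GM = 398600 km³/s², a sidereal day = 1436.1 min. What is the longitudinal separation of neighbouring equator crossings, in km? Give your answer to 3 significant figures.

473 km

Semi-major axis a = 6371 + 856 = 7227 km. Period T = 2π√(a³/μ) = 2π√(7227³/398600) = 6114.3 s = 101.91 min.
Single-satellite node shift = (6114.3/86166) × 360° = 25.55°.
With 6 satellites evenly phased, successive equator crossings are 25.55/6 = 4.258° apart.
That is 4.258 × 111.2 = 473 km at the equator.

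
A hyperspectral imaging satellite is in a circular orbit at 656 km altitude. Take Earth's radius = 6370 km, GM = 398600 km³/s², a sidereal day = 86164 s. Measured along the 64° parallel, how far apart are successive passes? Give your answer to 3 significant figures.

Semi-major axis a = 6370 + 656 = 7026 km. Period T = 2π√(a³/μ) = 2π√(7026³/398600) = 5861.0 s = 97.68 min.
Node shift per orbit = (5861.0/86164) × 360° = 24.49°.
Equatorial spacing = 24.49 × 111.2 km/° = 2722 km.
At 64° latitude, spacing = 2722 × cos(64°) = 1193 km.

1190 km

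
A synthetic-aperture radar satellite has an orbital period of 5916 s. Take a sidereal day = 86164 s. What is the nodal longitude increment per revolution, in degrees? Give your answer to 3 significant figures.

During one orbit Earth rotates (5916.0 / 86164) × 360° = 24.72°.

24.7°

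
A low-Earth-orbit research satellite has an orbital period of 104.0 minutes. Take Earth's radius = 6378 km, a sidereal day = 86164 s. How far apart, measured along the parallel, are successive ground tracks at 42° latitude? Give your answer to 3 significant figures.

2160 km

T = 104.0 min = 6240.0 s.
Node shift per orbit = (6240.0/86164) × 360° = 26.07°.
Equatorial spacing = 26.07 × 111.3 km/° = 2902 km.
At 42° latitude, spacing = 2902 × cos(42°) = 2157 km.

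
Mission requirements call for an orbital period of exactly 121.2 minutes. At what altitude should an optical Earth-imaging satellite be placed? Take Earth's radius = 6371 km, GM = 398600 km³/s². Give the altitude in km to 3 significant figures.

1740 km

T = 121.2 min = 7272.0 s.
From T = 2π√(a³/μ): a = (μ T²/4π²)^(1/3) = (398600 × 7272.0² / 4π²)^(1/3) = 8113 km.
Altitude h = a − R = 8113 − 6371 = 1742 km.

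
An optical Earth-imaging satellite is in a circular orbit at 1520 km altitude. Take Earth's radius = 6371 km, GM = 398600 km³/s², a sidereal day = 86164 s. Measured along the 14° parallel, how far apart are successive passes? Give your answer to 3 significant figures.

3140 km

Semi-major axis a = 6371 + 1520 = 7891 km. Period T = 2π√(a³/μ) = 2π√(7891³/398600) = 6976.0 s = 116.27 min.
Node shift per orbit = (6976.0/86164) × 360° = 29.15°.
Equatorial spacing = 29.15 × 111.2 km/° = 3241 km.
At 14° latitude, spacing = 3241 × cos(14°) = 3145 km.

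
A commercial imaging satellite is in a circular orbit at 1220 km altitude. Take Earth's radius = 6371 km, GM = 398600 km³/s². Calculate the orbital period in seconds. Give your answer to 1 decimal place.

6582.0 seconds

Semi-major axis a = 6371 + 1220 = 7591 km. Period T = 2π√(a³/μ) = 2π√(7591³/398600) = 6582.0 s = 109.70 min.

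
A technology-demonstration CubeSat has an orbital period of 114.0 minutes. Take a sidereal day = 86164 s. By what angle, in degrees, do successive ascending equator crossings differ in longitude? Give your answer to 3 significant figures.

28.6°

T = 114.0 min = 6840.0 s.
During one orbit Earth rotates (6840.0 / 86164) × 360° = 28.58°.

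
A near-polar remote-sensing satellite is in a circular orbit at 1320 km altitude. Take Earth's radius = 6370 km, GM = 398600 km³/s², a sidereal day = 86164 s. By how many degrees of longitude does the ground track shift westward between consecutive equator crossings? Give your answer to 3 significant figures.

28.0°

Semi-major axis a = 6370 + 1320 = 7690 km. Period T = 2π√(a³/μ) = 2π√(7690³/398600) = 6711.2 s = 111.85 min.
During one orbit Earth rotates (6711.2 / 86164) × 360° = 28.04°.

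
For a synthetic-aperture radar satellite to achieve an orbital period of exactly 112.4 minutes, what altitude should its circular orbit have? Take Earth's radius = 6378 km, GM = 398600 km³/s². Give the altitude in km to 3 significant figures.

1340 km

T = 112.4 min = 6744.0 s.
From T = 2π√(a³/μ): a = (μ T²/4π²)^(1/3) = (398600 × 6744.0² / 4π²)^(1/3) = 7715 km.
Altitude h = a − R = 7715 − 6378 = 1337 km.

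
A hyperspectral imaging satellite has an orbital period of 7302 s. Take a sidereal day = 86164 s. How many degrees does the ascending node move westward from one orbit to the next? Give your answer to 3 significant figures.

During one orbit Earth rotates (7302.0 / 86164) × 360° = 30.51°.

30.5°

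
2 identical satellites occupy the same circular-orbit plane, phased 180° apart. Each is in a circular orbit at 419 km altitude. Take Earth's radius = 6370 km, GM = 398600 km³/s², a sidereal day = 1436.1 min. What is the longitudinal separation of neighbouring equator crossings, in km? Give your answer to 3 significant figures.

1290 km

Semi-major axis a = 6370 + 419 = 6789 km. Period T = 2π√(a³/μ) = 2π√(6789³/398600) = 5567.0 s = 92.78 min.
Single-satellite node shift = (5567.0/86166) × 360° = 23.26°.
With 2 satellites evenly phased, successive equator crossings are 23.26/2 = 11.629° apart.
That is 11.629 × 111.2 = 1293 km at the equator.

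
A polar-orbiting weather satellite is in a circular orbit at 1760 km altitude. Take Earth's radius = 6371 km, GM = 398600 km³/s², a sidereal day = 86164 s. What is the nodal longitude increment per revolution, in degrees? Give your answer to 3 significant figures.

30.5°

Semi-major axis a = 6371 + 1760 = 8131 km. Period T = 2π√(a³/μ) = 2π√(8131³/398600) = 7296.7 s = 121.61 min.
During one orbit Earth rotates (7296.7 / 86164) × 360° = 30.49°.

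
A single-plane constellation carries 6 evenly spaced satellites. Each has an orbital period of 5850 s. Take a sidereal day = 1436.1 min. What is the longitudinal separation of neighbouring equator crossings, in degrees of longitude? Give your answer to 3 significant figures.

4.07°

Single-satellite node shift = (5850.0/86166) × 360° = 24.44°.
With 6 satellites evenly phased, successive equator crossings are 24.44/6 = 4.074° apart.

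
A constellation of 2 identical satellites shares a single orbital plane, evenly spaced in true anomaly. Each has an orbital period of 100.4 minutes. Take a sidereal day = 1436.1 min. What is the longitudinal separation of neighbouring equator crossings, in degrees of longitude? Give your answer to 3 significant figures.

12.6°

T = 100.4 min = 6024.0 s.
Single-satellite node shift = (6024.0/86166) × 360° = 25.17°.
With 2 satellites evenly phased, successive equator crossings are 25.17/2 = 12.584° apart.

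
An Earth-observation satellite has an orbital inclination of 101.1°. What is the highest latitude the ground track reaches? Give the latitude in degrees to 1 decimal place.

78.9°

Retrograde orbit: the ground track reaches ±(180° − i) = ±(180 − 101.1) = ±78.9°.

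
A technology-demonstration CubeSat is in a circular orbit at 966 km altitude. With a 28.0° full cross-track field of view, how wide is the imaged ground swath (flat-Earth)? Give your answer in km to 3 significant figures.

Half-angle = 28.0°/2 = 14°.
Swath width ≈ 2h·tan(θ/2) = 2 × 966 × tan(14°) = 481.7 km.

482 km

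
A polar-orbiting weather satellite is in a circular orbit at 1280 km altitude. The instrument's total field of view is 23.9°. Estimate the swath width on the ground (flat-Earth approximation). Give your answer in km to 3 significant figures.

Half-angle = 23.9°/2 = 11.95°.
Swath width ≈ 2h·tan(θ/2) = 2 × 1280 × tan(11.95°) = 541.8 km.

542 km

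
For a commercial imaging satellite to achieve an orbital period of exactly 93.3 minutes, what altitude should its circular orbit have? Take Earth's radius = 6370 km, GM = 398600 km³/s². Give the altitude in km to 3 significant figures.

T = 93.3 min = 5598.0 s.
From T = 2π√(a³/μ): a = (μ T²/4π²)^(1/3) = (398600 × 5598.0² / 4π²)^(1/3) = 6814 km.
Altitude h = a − R = 6814 − 6370 = 444 km.

444 km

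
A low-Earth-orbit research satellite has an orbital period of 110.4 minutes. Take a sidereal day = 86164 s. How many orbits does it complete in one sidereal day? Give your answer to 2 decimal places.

T = 110.4 min = 6624.0 s.
Orbits per sidereal day = 86164 / 6624.0 = 13.008.

13.01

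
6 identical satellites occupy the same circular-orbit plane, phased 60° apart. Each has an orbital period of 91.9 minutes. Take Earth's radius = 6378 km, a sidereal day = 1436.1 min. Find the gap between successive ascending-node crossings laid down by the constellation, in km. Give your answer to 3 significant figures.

T = 91.9 min = 5514.0 s.
Single-satellite node shift = (5514.0/86166) × 360° = 23.04°.
With 6 satellites evenly phased, successive equator crossings are 23.04/6 = 3.840° apart.
That is 3.840 × 111.3 = 427 km at the equator.

427 km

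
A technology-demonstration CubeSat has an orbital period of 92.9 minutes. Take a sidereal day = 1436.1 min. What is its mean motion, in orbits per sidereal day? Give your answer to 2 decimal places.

T = 92.9 min = 5574.0 s.
Orbits per sidereal day = 86166 / 5574.0 = 15.459.

15.46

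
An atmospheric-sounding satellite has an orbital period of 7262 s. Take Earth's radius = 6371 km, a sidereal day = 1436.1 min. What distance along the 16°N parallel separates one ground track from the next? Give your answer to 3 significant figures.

3240 km

Node shift per orbit = (7262.0/86166) × 360° = 30.34°.
Equatorial spacing = 30.34 × 111.2 km/° = 3374 km.
At 16° latitude, spacing = 3374 × cos(16°) = 3243 km.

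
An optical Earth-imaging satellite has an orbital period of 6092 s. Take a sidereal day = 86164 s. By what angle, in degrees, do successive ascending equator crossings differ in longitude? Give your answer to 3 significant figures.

During one orbit Earth rotates (6092.0 / 86164) × 360° = 25.45°.

25.5°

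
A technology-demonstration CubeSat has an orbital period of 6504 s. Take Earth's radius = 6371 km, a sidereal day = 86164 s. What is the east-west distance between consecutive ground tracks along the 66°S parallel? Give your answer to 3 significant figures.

Node shift per orbit = (6504.0/86164) × 360° = 27.17°.
Equatorial spacing = 27.17 × 111.2 km/° = 3022 km.
At 66° latitude, spacing = 3022 × cos(66°) = 1229 km.

1230 km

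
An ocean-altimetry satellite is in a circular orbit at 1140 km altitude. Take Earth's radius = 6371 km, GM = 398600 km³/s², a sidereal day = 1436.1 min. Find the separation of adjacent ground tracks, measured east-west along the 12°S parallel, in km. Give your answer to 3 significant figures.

2940 km

Semi-major axis a = 6371 + 1140 = 7511 km. Period T = 2π√(a³/μ) = 2π√(7511³/398600) = 6478.3 s = 107.97 min.
Node shift per orbit = (6478.3/86166) × 360° = 27.07°.
Equatorial spacing = 27.07 × 111.2 km/° = 3010 km.
At 12° latitude, spacing = 3010 × cos(12°) = 2944 km.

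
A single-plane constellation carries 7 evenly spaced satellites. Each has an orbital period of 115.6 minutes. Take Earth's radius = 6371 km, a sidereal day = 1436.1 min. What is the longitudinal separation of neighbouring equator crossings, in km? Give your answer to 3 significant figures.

T = 115.6 min = 6936.0 s.
Single-satellite node shift = (6936.0/86166) × 360° = 28.98°.
With 7 satellites evenly phased, successive equator crossings are 28.98/7 = 4.140° apart.
That is 4.140 × 111.2 = 460 km at the equator.

460 km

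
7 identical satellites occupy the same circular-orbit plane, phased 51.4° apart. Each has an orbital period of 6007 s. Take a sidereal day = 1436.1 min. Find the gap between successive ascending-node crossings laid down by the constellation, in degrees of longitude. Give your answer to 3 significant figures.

3.59°

Single-satellite node shift = (6007.0/86166) × 360° = 25.10°.
With 7 satellites evenly phased, successive equator crossings are 25.10/7 = 3.585° apart.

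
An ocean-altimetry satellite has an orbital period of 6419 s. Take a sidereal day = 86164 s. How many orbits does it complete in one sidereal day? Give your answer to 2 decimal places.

13.42

Orbits per sidereal day = 86164 / 6419.0 = 13.423.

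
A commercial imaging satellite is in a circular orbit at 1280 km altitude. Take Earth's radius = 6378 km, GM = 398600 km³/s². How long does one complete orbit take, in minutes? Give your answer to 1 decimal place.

Semi-major axis a = 6378 + 1280 = 7658 km. Period T = 2π√(a³/μ) = 2π√(7658³/398600) = 6669.4 s = 111.16 min.

111.2 min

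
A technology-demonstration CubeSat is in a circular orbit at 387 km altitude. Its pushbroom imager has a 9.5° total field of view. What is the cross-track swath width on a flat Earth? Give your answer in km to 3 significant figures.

64.3 km

Half-angle = 9.5°/2 = 4.75°.
Swath width ≈ 2h·tan(θ/2) = 2 × 387 × tan(4.75°) = 64.3 km.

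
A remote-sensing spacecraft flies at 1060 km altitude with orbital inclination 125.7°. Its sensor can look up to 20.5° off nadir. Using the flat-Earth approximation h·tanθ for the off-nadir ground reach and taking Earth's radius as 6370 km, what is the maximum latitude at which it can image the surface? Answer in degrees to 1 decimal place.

57.9°

Retrograde orbit: the ground track reaches ±(180° − i) = ±(180 − 125.7) = ±54.3°.
Sensor half-swath on the ground ≈ 1060·tan(20.5°) = 396 km = 3.56° of latitude.
Maximum observable latitude ≈ 54.3 + 3.56 = 57.9°.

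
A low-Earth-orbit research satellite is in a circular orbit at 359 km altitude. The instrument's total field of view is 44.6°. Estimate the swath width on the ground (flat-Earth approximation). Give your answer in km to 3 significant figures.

Half-angle = 44.6°/2 = 22.3°.
Swath width ≈ 2h·tan(θ/2) = 2 × 359 × tan(22.3°) = 294.5 km.

294 km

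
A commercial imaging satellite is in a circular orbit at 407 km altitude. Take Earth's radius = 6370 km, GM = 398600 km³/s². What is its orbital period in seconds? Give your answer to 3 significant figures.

5550 seconds

Semi-major axis a = 6370 + 407 = 6777 km. Period T = 2π√(a³/μ) = 2π√(6777³/398600) = 5552.2 s = 92.54 min.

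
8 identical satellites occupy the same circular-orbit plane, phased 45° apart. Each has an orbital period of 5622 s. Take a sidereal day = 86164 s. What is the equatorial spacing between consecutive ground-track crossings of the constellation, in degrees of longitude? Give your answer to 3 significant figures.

Single-satellite node shift = (5622.0/86164) × 360° = 23.49°.
With 8 satellites evenly phased, successive equator crossings are 23.49/8 = 2.936° apart.

2.94°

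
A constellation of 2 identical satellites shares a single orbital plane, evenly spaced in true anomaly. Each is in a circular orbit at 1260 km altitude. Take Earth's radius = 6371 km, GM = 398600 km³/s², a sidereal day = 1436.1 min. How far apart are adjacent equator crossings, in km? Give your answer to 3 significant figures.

Semi-major axis a = 6371 + 1260 = 7631 km. Period T = 2π√(a³/μ) = 2π√(7631³/398600) = 6634.1 s = 110.57 min.
Single-satellite node shift = (6634.1/86166) × 360° = 27.72°.
With 2 satellites evenly phased, successive equator crossings are 27.72/2 = 13.859° apart.
That is 13.859 × 111.2 = 1541 km at the equator.

1540 km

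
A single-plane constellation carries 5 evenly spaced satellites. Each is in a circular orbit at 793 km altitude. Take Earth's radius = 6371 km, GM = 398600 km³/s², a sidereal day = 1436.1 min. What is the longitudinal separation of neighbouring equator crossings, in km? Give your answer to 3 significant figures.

561 km

Semi-major axis a = 6371 + 793 = 7164 km. Period T = 2π√(a³/μ) = 2π√(7164³/398600) = 6034.5 s = 100.58 min.
Single-satellite node shift = (6034.5/86166) × 360° = 25.21°.
With 5 satellites evenly phased, successive equator crossings are 25.21/5 = 5.042° apart.
That is 5.042 × 111.2 = 561 km at the equator.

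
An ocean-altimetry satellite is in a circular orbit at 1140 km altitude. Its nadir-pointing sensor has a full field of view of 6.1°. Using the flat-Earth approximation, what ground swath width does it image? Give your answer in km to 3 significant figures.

121 km

Half-angle = 6.1°/2 = 3.05°.
Swath width ≈ 2h·tan(θ/2) = 2 × 1140 × tan(3.05°) = 121.5 km.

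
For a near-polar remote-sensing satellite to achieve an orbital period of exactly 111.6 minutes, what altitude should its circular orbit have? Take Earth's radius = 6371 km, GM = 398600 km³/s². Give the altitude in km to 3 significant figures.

T = 111.6 min = 6696.0 s.
From T = 2π√(a³/μ): a = (μ T²/4π²)^(1/3) = (398600 × 6696.0² / 4π²)^(1/3) = 7678 km.
Altitude h = a − R = 7678 − 6371 = 1307 km.

1310 km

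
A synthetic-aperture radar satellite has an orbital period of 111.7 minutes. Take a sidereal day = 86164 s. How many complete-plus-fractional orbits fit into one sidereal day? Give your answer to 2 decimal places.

12.86

T = 111.7 min = 6702.0 s.
Orbits per sidereal day = 86164 / 6702.0 = 12.856.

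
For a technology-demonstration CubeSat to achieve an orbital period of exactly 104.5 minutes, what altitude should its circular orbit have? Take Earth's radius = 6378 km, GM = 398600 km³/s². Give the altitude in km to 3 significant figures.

T = 104.5 min = 6270.0 s.
From T = 2π√(a³/μ): a = (μ T²/4π²)^(1/3) = (398600 × 6270.0² / 4π²)^(1/3) = 7349 km.
Altitude h = a − R = 7349 − 6378 = 971 km.

971 km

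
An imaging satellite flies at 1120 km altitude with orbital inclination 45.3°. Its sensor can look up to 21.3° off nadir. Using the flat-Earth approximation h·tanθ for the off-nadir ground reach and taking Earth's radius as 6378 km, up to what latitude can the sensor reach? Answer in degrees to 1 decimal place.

For a prograde orbit the ground track reaches latitude ±i = ±45.3°.
Sensor half-swath on the ground ≈ 1120·tan(21.3°) = 437 km = 3.92° of latitude.
Maximum observable latitude ≈ 45.3 + 3.92 = 49.2°.

49.2°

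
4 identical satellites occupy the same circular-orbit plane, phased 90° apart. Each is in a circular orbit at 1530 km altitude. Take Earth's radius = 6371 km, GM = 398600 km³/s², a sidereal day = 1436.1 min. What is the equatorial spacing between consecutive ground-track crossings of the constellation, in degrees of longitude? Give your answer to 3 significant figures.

Semi-major axis a = 6371 + 1530 = 7901 km. Period T = 2π√(a³/μ) = 2π√(7901³/398600) = 6989.3 s = 116.49 min.
Single-satellite node shift = (6989.3/86166) × 360° = 29.20°.
With 4 satellites evenly phased, successive equator crossings are 29.20/4 = 7.300° apart.

7.30°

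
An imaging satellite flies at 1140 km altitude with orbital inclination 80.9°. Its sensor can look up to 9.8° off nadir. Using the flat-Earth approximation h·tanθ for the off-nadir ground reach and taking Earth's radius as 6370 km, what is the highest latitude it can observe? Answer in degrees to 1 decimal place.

82.7°

For a prograde orbit the ground track reaches latitude ±i = ±80.9°.
Sensor half-swath on the ground ≈ 1140·tan(9.8°) = 197 km = 1.77° of latitude.
Maximum observable latitude ≈ 80.9 + 1.77 = 82.7°.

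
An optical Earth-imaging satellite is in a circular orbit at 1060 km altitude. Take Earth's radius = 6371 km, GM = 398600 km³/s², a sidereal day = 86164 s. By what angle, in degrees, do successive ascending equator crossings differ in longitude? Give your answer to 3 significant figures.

Semi-major axis a = 6371 + 1060 = 7431 km. Period T = 2π√(a³/μ) = 2π√(7431³/398600) = 6375.0 s = 106.25 min.
During one orbit Earth rotates (6375.0 / 86164) × 360° = 26.64°.

26.6°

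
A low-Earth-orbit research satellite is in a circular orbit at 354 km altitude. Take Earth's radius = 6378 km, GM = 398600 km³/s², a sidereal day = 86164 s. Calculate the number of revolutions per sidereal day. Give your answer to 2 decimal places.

15.67

Semi-major axis a = 6378 + 354 = 6732 km. Period T = 2π√(a³/μ) = 2π√(6732³/398600) = 5497.0 s = 91.62 min.
Orbits per sidereal day = 86164 / 5497.0 = 15.675.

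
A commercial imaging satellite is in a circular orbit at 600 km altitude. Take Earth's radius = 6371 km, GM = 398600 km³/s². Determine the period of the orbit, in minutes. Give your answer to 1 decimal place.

Semi-major axis a = 6371 + 600 = 6971 km. Period T = 2π√(a³/μ) = 2π√(6971³/398600) = 5792.3 s = 96.54 min.

96.5 min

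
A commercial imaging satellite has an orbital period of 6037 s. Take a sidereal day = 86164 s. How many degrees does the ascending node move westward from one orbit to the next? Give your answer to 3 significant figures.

25.2°

During one orbit Earth rotates (6037.0 / 86164) × 360° = 25.22°.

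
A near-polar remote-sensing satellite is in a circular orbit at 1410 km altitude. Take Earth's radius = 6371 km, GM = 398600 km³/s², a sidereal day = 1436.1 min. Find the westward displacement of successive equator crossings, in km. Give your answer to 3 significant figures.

3170 km

Semi-major axis a = 6371 + 1410 = 7781 km. Period T = 2π√(a³/μ) = 2π√(7781³/398600) = 6830.7 s = 113.84 min.
During one orbit Earth rotates (6830.7 / 86166) × 360° = 28.54°.
At the equator that is 28.54° × (2π·6371/360) km/° = 28.54 × 111.2 = 3173 km.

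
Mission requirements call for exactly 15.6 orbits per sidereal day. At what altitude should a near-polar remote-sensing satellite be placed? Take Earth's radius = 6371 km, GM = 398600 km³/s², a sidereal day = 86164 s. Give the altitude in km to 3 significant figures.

382 km

Required period T = 86164 / 15.6 = 5523.3 s.
From T = 2π√(a³/μ): a = (μ T²/4π²)^(1/3) = (398600 × 5523.3² / 4π²)^(1/3) = 6753 km.
Altitude h = a − R = 6753 − 6371 = 382 km.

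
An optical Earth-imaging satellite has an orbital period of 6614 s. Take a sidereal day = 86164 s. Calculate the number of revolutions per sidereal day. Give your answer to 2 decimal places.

13.03

Orbits per sidereal day = 86164 / 6614.0 = 13.028.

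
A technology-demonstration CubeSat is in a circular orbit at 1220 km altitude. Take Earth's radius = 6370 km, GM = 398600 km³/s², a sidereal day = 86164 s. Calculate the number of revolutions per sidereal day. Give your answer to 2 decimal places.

13.09

Semi-major axis a = 6370 + 1220 = 7590 km. Period T = 2π√(a³/μ) = 2π√(7590³/398600) = 6580.7 s = 109.68 min.
Orbits per sidereal day = 86164 / 6580.7 = 13.093.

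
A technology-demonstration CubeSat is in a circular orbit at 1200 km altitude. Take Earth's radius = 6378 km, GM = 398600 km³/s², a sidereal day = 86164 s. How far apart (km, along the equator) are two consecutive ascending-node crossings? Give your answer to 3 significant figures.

Semi-major axis a = 6378 + 1200 = 7578 km. Period T = 2π√(a³/μ) = 2π√(7578³/398600) = 6565.1 s = 109.42 min.
During one orbit Earth rotates (6565.1 / 86164) × 360° = 27.43°.
At the equator that is 27.43° × (2π·6378/360) km/° = 27.43 × 111.3 = 3053 km.

3050 km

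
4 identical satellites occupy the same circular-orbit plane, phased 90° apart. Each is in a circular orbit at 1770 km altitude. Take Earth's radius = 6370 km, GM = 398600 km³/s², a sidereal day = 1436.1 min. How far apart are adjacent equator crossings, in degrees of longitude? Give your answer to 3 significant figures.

Semi-major axis a = 6370 + 1770 = 8140 km. Period T = 2π√(a³/μ) = 2π√(8140³/398600) = 7308.8 s = 121.81 min.
Single-satellite node shift = (7308.8/86166) × 360° = 30.54°.
With 4 satellites evenly phased, successive equator crossings are 30.54/4 = 7.634° apart.

7.63°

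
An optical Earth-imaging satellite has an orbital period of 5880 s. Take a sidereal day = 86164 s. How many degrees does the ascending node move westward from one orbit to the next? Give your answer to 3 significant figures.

24.6°

During one orbit Earth rotates (5880.0 / 86164) × 360° = 24.57°.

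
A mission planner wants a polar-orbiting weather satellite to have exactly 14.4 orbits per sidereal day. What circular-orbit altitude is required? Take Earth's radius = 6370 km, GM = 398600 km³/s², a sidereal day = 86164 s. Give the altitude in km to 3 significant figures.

754 km

Required period T = 86164 / 14.4 = 5983.6 s.
From T = 2π√(a³/μ): a = (μ T²/4π²)^(1/3) = (398600 × 5983.6² / 4π²)^(1/3) = 7124 km.
Altitude h = a − R = 7124 − 6370 = 754 km.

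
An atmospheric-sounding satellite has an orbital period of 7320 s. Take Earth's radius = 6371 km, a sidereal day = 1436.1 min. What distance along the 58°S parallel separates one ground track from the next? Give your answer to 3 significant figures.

Node shift per orbit = (7320.0/86166) × 360° = 30.58°.
Equatorial spacing = 30.58 × 111.2 km/° = 3401 km.
At 58° latitude, spacing = 3401 × cos(58°) = 1802 km.

1800 km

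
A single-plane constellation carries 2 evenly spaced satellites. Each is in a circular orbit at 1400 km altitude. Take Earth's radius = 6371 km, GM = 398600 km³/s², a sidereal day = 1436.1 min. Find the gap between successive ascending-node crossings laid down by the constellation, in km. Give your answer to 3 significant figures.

1580 km

Semi-major axis a = 6371 + 1400 = 7771 km. Period T = 2π√(a³/μ) = 2π√(7771³/398600) = 6817.5 s = 113.63 min.
Single-satellite node shift = (6817.5/86166) × 360° = 28.48°.
With 2 satellites evenly phased, successive equator crossings are 28.48/2 = 14.242° apart.
That is 14.242 × 111.2 = 1584 km at the equator.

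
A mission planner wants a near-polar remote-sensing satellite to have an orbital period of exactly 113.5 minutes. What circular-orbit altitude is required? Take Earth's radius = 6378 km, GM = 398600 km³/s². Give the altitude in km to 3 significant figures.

1390 km

T = 113.5 min = 6810.0 s.
From T = 2π√(a³/μ): a = (μ T²/4π²)^(1/3) = (398600 × 6810.0² / 4π²)^(1/3) = 7765 km.
Altitude h = a − R = 7765 − 6378 = 1387 km.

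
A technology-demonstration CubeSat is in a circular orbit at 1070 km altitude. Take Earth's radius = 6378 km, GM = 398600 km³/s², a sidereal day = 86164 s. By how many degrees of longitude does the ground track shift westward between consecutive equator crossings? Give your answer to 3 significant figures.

26.7°

Semi-major axis a = 6378 + 1070 = 7448 km. Period T = 2π√(a³/μ) = 2π√(7448³/398600) = 6396.9 s = 106.62 min.
During one orbit Earth rotates (6396.9 / 86164) × 360° = 26.73°.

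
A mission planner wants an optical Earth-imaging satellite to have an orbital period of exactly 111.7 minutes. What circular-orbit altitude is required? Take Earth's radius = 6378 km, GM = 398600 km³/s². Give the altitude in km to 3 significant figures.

1300 km

T = 111.7 min = 6702.0 s.
From T = 2π√(a³/μ): a = (μ T²/4π²)^(1/3) = (398600 × 6702.0² / 4π²)^(1/3) = 7683 km.
Altitude h = a − R = 7683 − 6378 = 1305 km.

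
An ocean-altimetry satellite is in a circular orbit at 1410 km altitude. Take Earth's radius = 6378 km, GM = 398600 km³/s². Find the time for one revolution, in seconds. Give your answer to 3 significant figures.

Semi-major axis a = 6378 + 1410 = 7788 km. Period T = 2π√(a³/μ) = 2π√(7788³/398600) = 6839.9 s = 114.00 min.

6840 seconds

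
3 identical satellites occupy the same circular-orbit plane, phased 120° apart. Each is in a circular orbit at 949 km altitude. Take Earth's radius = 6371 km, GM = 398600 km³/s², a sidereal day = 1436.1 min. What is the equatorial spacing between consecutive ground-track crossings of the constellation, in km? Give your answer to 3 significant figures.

965 km

Semi-major axis a = 6371 + 949 = 7320 km. Period T = 2π√(a³/μ) = 2π√(7320³/398600) = 6232.7 s = 103.88 min.
Single-satellite node shift = (6232.7/86166) × 360° = 26.04°.
With 3 satellites evenly phased, successive equator crossings are 26.04/3 = 8.680° apart.
That is 8.680 × 111.2 = 965 km at the equator.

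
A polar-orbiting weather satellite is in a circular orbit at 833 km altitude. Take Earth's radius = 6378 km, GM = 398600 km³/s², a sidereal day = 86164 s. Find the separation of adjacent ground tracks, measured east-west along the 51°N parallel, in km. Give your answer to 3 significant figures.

Semi-major axis a = 6378 + 833 = 7211 km. Period T = 2π√(a³/μ) = 2π√(7211³/398600) = 6094.0 s = 101.57 min.
Node shift per orbit = (6094.0/86164) × 360° = 25.46°.
Equatorial spacing = 25.46 × 111.3 km/° = 2834 km.
At 51° latitude, spacing = 2834 × cos(51°) = 1784 km.

1780 km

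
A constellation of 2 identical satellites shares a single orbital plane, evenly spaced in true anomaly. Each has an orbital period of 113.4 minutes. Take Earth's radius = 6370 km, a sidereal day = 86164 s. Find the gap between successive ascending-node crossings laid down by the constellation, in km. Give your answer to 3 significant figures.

1580 km

T = 113.4 min = 6804.0 s.
Single-satellite node shift = (6804.0/86164) × 360° = 28.43°.
With 2 satellites evenly phased, successive equator crossings are 28.43/2 = 14.214° apart.
That is 14.214 × 111.2 = 1580 km at the equator.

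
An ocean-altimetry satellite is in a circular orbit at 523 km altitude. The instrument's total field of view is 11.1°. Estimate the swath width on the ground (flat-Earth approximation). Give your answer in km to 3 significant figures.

102 km

Half-angle = 11.1°/2 = 5.55°.
Swath width ≈ 2h·tan(θ/2) = 2 × 523 × tan(5.55°) = 101.6 km.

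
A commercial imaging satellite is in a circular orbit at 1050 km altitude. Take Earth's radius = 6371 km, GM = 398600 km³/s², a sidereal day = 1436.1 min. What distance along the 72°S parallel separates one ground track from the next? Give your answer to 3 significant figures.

913 km

Semi-major axis a = 6371 + 1050 = 7421 km. Period T = 2π√(a³/μ) = 2π√(7421³/398600) = 6362.2 s = 106.04 min.
Node shift per orbit = (6362.2/86166) × 360° = 26.58°.
Equatorial spacing = 26.58 × 111.2 km/° = 2956 km.
At 72° latitude, spacing = 2956 × cos(72°) = 913 km.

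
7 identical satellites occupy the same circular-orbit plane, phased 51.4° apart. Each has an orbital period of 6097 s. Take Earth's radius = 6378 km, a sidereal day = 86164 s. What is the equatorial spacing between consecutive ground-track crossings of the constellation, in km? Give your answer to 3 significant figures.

Single-satellite node shift = (6097.0/86164) × 360° = 25.47°.
With 7 satellites evenly phased, successive equator crossings are 25.47/7 = 3.639° apart.
That is 3.639 × 111.3 = 405 km at the equator.

405 km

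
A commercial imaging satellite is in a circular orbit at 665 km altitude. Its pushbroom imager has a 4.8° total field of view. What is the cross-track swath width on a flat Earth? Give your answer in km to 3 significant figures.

Half-angle = 4.8°/2 = 2.4°.
Swath width ≈ 2h·tan(θ/2) = 2 × 665 × tan(2.4°) = 55.7 km.

55.7 km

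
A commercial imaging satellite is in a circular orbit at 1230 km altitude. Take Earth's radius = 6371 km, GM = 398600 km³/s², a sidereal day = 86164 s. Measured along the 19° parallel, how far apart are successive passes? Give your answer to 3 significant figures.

2900 km

Semi-major axis a = 6371 + 1230 = 7601 km. Period T = 2π√(a³/μ) = 2π√(7601³/398600) = 6595.0 s = 109.92 min.
Node shift per orbit = (6595.0/86164) × 360° = 27.55°.
Equatorial spacing = 27.55 × 111.2 km/° = 3064 km.
At 19° latitude, spacing = 3064 × cos(19°) = 2897 km.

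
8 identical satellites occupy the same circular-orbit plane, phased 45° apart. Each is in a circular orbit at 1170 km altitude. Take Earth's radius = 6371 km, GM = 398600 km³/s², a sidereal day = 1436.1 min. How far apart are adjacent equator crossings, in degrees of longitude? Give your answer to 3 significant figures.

3.40°

Semi-major axis a = 6371 + 1170 = 7541 km. Period T = 2π√(a³/μ) = 2π√(7541³/398600) = 6517.1 s = 108.62 min.
Single-satellite node shift = (6517.1/86166) × 360° = 27.23°.
With 8 satellites evenly phased, successive equator crossings are 27.23/8 = 3.404° apart.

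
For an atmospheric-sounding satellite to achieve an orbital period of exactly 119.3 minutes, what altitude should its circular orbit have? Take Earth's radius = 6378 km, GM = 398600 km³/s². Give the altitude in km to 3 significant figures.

1650 km

T = 119.3 min = 7158.0 s.
From T = 2π√(a³/μ): a = (μ T²/4π²)^(1/3) = (398600 × 7158.0² / 4π²)^(1/3) = 8028 km.
Altitude h = a − R = 8028 − 6378 = 1650 km.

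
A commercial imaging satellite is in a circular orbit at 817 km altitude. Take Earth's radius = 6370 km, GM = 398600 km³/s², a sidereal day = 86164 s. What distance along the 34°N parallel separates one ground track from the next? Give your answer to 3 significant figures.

Semi-major axis a = 6370 + 817 = 7187 km. Period T = 2π√(a³/μ) = 2π√(7187³/398600) = 6063.6 s = 101.06 min.
Node shift per orbit = (6063.6/86164) × 360° = 25.33°.
Equatorial spacing = 25.33 × 111.2 km/° = 2817 km.
At 34° latitude, spacing = 2817 × cos(34°) = 2335 km.

2340 km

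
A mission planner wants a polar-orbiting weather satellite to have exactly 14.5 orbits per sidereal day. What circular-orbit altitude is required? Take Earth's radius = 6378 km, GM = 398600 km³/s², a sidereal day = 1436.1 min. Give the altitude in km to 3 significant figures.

713 km

Required period T = 86166 / 14.5 = 5942.5 s.
From T = 2π√(a³/μ): a = (μ T²/4π²)^(1/3) = (398600 × 5942.5² / 4π²)^(1/3) = 7091 km.
Altitude h = a − R = 7091 − 6378 = 713 km.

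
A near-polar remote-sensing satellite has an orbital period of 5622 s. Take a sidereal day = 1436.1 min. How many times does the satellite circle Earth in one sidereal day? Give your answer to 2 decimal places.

Orbits per sidereal day = 86166 / 5622.0 = 15.327.

15.33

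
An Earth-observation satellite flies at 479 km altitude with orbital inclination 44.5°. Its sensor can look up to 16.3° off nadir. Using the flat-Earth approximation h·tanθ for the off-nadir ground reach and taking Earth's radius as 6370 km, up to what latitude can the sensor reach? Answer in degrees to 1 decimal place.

For a prograde orbit the ground track reaches latitude ±i = ±44.5°.
Sensor half-swath on the ground ≈ 479·tan(16.3°) = 140 km = 1.26° of latitude.
Maximum observable latitude ≈ 44.5 + 1.26 = 45.8°.

45.8°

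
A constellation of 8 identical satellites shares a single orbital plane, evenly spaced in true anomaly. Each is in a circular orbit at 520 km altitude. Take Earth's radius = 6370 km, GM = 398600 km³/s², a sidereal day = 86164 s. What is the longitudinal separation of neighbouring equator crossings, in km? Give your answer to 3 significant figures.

Semi-major axis a = 6370 + 520 = 6890 km. Period T = 2π√(a³/μ) = 2π√(6890³/398600) = 5691.7 s = 94.86 min.
Single-satellite node shift = (5691.7/86164) × 360° = 23.78°.
With 8 satellites evenly phased, successive equator crossings are 23.78/8 = 2.973° apart.
That is 2.973 × 111.2 = 330 km at the equator.

330 km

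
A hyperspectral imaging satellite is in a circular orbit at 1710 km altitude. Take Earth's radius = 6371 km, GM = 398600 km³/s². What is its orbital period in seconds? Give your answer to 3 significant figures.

7230 seconds

Semi-major axis a = 6371 + 1710 = 8081 km. Period T = 2π√(a³/μ) = 2π√(8081³/398600) = 7229.5 s = 120.49 min.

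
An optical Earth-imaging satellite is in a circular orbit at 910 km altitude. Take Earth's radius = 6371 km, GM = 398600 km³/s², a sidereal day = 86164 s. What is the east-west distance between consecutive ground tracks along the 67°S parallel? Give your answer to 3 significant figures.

Semi-major axis a = 6371 + 910 = 7281 km. Period T = 2π√(a³/μ) = 2π√(7281³/398600) = 6183.0 s = 103.05 min.
Node shift per orbit = (6183.0/86164) × 360° = 25.83°.
Equatorial spacing = 25.83 × 111.2 km/° = 2872 km.
At 67° latitude, spacing = 2872 × cos(67°) = 1122 km.

1120 km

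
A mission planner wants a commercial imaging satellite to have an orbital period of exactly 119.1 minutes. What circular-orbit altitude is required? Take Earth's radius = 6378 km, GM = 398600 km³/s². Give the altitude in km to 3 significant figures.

T = 119.1 min = 7146.0 s.
From T = 2π√(a³/μ): a = (μ T²/4π²)^(1/3) = (398600 × 7146.0² / 4π²)^(1/3) = 8019 km.
Altitude h = a − R = 8019 − 6378 = 1641 km.

1640 km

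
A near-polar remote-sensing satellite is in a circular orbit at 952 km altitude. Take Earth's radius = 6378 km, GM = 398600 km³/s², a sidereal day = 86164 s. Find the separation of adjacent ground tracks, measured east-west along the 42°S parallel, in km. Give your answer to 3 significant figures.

Semi-major axis a = 6378 + 952 = 7330 km. Period T = 2π√(a³/μ) = 2π√(7330³/398600) = 6245.5 s = 104.09 min.
Node shift per orbit = (6245.5/86164) × 360° = 26.09°.
Equatorial spacing = 26.09 × 111.3 km/° = 2905 km.
At 42° latitude, spacing = 2905 × cos(42°) = 2159 km.

2160 km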